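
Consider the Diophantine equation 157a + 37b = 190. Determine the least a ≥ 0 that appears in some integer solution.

17

gcd(157, 37):
  157 = 4*37 + 9
  37 = 4*9 + 1
  9 = 9*1
so gcd(157, 37) = 1.
1 divides 190, so solutions exist.
Back-substitute for Bézout coefficients:
  1 = 37 - 4*9
  ... = 157*(-4) + 37*(17)
Scale by 190/1 = 190: (a₀, b₀) = (-760, 3230).
General solution: a = -760 + 37t, b = 3230 - 157t for integer t.
a ≥ 0: smallest is -760 mod 37 = 17 (at t = 21), with b = -67.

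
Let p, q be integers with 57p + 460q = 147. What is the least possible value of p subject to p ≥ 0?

51

gcd(460, 57):
  460 = 8·57 + 4
  57 = 14·4 + 1
  4 = 4·1
so gcd(460, 57) = 1.
1 divides 147, so solutions exist.
Back-substitute for Bézout coefficients:
  1 = 57 - 14·4
  ... = 57·(113) + 460·(-14)
Scale by 147/1 = 147: (p₀, q₀) = (16611, -2058).
General solution: p = 16611 + 460t, q = -2058 - 57t for integer t.
p ≥ 0: smallest is 16611 mod 460 = 51 (at t = -36), with q = -6.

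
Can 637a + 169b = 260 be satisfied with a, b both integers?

yes

gcd(637, 169) = 13  (637 = 3*169 + 130, 169 = 1*130 + 39, 130 = 3*39 + 13, 39 = 3*13).
13 divides 260, so integer solutions exist.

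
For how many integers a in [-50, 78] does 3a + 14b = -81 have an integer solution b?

9

gcd(14, 3) = 1  (14 = 4×3 + 2, 3 = 1×2 + 1, 2 = 2×1).
Back-substituting, 3×(5) + 14×(-1) = 1.
Scale by -81: particular solution (-405, 81); reduce a mod 14: (1, -6).
General solution: a = 1 + 14t, b = -6 - 3t for integer t.
-50 ≤ 1 + 14t ≤ 78 gives t ∈ [-3, 5], which is 9 values.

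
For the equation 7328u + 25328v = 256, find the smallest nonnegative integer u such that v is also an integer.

636

gcd(25328, 7328):
  25328 = 3·7328 + 3344
  7328 = 2·3344 + 640
  3344 = 5·640 + 144
  640 = 4·144 + 64
  144 = 2·64 + 16
  64 = 4·16
so gcd(25328, 7328) = 16.
16 divides 256, so solutions exist.
Back-substitute for Bézout coefficients:
  16 = 144 - 2·64
  ... = 7328·(-356) + 25328·(103)
Scale by 256/16 = 16: (u₀, v₀) = (-5696, 1648).
General solution: u = -5696 + 1583t, v = 1648 - 458t for integer t.
u ≥ 0: smallest is -5696 mod 1583 = 636 (at t = 4), with v = -184.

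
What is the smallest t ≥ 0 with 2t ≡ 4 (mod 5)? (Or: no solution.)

2

gcd(5, 2):
  5 = 2×2 + 1
  2 = 2×1
so gcd(5, 2) = 1.
1 divides 4, so solutions exist.
Back-substitute for Bézout coefficients:
  1 = 5 - 2×2
  ... = 2×(-2) + 5×(1)
So 2×(-2) ≡ 1 (mod 5); multiply by 4: t ≡ -8 (mod 5).
Smallest nonnegative: t = -8 mod 5 = 2.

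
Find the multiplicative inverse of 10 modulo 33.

10

gcd(33, 10) = 1  (33 = 3*10 + 3, 10 = 3*3 + 1, 3 = 3*1).
Back-substituting, 10*(10) + 33*(-3) = 1.
So 10*10 ≡ 1 (mod 33), and 10 mod 33 = 10.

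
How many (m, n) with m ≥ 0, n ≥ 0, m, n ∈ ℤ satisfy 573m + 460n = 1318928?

gcd(573, 460):
  573 = 1·460 + 113
  460 = 4·113 + 8
  113 = 14·8 + 1
  8 = 8·1
so gcd(573, 460) = 1.
Back-substitute for Bézout coefficients:
  1 = 113 - 14·8
  ... = 573·(57) + 460·(-71)
Scale by 1318928: one solution is (75178896, -93643888). Reduce m mod 460: (176, 2648).
General: m = 176 + 460t, n = 2648 - 573t.
m ≥ 0 ⇒ t ≥ 0; n ≥ 0 ⇒ t ≤ 4. So t ∈ [0, 4]: 5 solutions.

5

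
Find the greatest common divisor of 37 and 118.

gcd(118, 37) = 1  (118 = 3·37 + 7, 37 = 5·7 + 2, 7 = 3·2 + 1, 2 = 2·1).

1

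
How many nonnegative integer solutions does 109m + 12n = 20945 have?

16

gcd(109, 12) = 1  (109 = 9×12 + 1, 12 = 12×1).
Back-substituting, 109×(1) + 12×(-9) = 1.
Scale by 20945: one solution is (20945, -188505). Reduce m mod 12: (5, 1700).
General: m = 5 + 12t, n = 1700 - 109t.
m ≥ 0 ⇒ t ≥ 0; n ≥ 0 ⇒ t ≤ 15. So t ∈ [0, 15]: 16 solutions.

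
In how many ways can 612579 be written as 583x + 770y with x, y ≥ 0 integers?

15

gcd(770, 583):
  770 = 1·583 + 187
  583 = 3·187 + 22
  187 = 8·22 + 11
  22 = 2·11
so gcd(770, 583) = 11.
Back-substitute for Bézout coefficients:
  11 = 187 - 8·22
  ... = 583·(-33) + 770·(25)
Scale by 55689: one solution is (-1837737, 1392225). Reduce x mod 70: (43, 763).
General: x = 43 + 70t, y = 763 - 53t.
x ≥ 0 ⇒ t ≥ 0; y ≥ 0 ⇒ t ≤ 14. So t ∈ [0, 14]: 15 solutions.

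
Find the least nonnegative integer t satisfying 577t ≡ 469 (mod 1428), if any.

gcd(1428, 577) = 1  (1428 = 2*577 + 274, 577 = 2*274 + 29, 274 = 9*29 + 13, 29 = 2*13 + 3, 13 = 4*3 + 1, 3 = 3*1).
1 divides 469, so solutions exist.
Back-substituting, 577*(-443) + 1428*(179) = 1.
So 577*(-443) ≡ 1 (mod 1428); multiply by 469: t ≡ -207767 (mod 1428).
Smallest nonnegative: t = -207767 mod 1428 = 721.

721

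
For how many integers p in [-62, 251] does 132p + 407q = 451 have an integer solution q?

9

gcd(407, 132) = 11  (407 = 3*132 + 11, 132 = 12*11).
Back-substituting, 132*(-3) + 407*(1) = 11.
Scale by 41: particular solution (-123, 41); reduce p mod 37: (25, -7).
General solution: p = 25 + 37t, q = -7 - 12t for integer t.
-62 ≤ 25 + 37t ≤ 251 gives t ∈ [-2, 6], which is 9 values.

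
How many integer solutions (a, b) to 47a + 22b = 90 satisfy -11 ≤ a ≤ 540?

25

gcd(47, 22) = 1.
By Bézout, 47*(-7) + 22*(15) = 1.
Particular solution: (8, -13).
General solution: a = 8 + 22t, b = -13 - 47t for integer t.
-11 ≤ 8 + 22t ≤ 540 gives t ∈ [0, 24], which is 25 values.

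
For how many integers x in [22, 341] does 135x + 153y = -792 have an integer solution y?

gcd(153, 135) = 9.
By Bézout, 135·(8) + 153·(-7) = 9.
Particular solution: (10, -14).
General solution: x = 10 + 17t, y = -14 - 15t for integer t.
22 ≤ 10 + 17t ≤ 341 gives t ∈ [1, 19], which is 19 values.

19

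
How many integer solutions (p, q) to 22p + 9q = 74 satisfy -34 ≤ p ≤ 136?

gcd(22, 9) = 1  (22 = 2×9 + 4, 9 = 2×4 + 1, 4 = 4×1).
Back-substituting, 22×(-2) + 9×(5) = 1.
Scale by 74: particular solution (-148, 370); reduce p mod 9: (5, -4).
General solution: p = 5 + 9t, q = -4 - 22t for integer t.
-34 ≤ 5 + 9t ≤ 136 gives t ∈ [-4, 14], which is 19 values.

19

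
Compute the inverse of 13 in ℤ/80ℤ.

gcd(80, 13) = 1  (80 = 6*13 + 2, 13 = 6*2 + 1, 2 = 2*1).
Back-substituting, 13*(37) + 80*(-6) = 1.
So 13*37 ≡ 1 (mod 80), and 37 mod 80 = 37.

37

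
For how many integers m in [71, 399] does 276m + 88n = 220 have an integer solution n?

gcd(276, 88) = 4.
By Bézout, 276×(-7) + 88×(22) = 4.
Particular solution: (11, -32).
General solution: m = 11 + 22t, n = -32 - 69t for integer t.
71 ≤ 11 + 22t ≤ 399 gives t ∈ [3, 17], which is 15 values.

15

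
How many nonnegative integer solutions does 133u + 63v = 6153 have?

gcd(133, 63):
  133 = 2*63 + 7
  63 = 9*7
so gcd(133, 63) = 7.
Back-substitute for Bézout coefficients:
  7 = 133 - 2*63
  ... = 133*(1) + 63*(-2)
Scale by 879: one solution is (879, -1758). Reduce u mod 9: (6, 85).
General: u = 6 + 9t, v = 85 - 19t.
u ≥ 0 ⇒ t ≥ 0; v ≥ 0 ⇒ t ≤ 4. So t ∈ [0, 4]: 5 solutions.

5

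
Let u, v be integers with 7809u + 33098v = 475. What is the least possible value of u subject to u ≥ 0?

1581

gcd(33098, 7809):
  33098 = 4*7809 + 1862
  7809 = 4*1862 + 361
  1862 = 5*361 + 57
  361 = 6*57 + 19
  57 = 3*19
so gcd(33098, 7809) = 19.
19 divides 475, so solutions exist.
Back-substitute for Bézout coefficients:
  19 = 361 - 6*57
  ... = 7809*(551) + 33098*(-130)
Scale by 475/19 = 25: (u₀, v₀) = (13775, -3250).
General solution: u = 13775 + 1742t, v = -3250 - 411t for integer t.
u ≥ 0: smallest is 13775 mod 1742 = 1581 (at t = -7), with v = -373.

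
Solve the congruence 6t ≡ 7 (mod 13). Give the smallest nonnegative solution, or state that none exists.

12

gcd(13, 6) = 1.
1 divides 7, so solutions exist.
By Bézout, 6×(-2) + 13×(1) = 1.
So 6×(-2) ≡ 1 (mod 13); multiply by 7: t ≡ -14 (mod 13).
Smallest nonnegative: t = -14 mod 13 = 12.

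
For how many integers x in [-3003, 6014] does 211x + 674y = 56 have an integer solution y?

gcd(674, 211) = 1.
By Bézout, 211×(115) + 674×(-36) = 1.
Particular solution: (374, -117).
General solution: x = 374 + 674t, y = -117 - 211t for integer t.
-3003 ≤ 374 + 674t ≤ 6014 gives t ∈ [-5, 8], which is 14 values.

14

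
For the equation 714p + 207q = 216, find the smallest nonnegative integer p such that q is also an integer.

9

gcd(714, 207) = 3  (714 = 3·207 + 93, 207 = 2·93 + 21, 93 = 4·21 + 9, 21 = 2·9 + 3, 9 = 3·3).
3 divides 216, so solutions exist.
Back-substituting, 714·(-20) + 207·(69) = 3.
Scale by 216/3 = 72: (p₀, q₀) = (-1440, 4968).
General solution: p = -1440 + 69t, q = 4968 - 238t for integer t.
p ≥ 0: smallest is -1440 mod 69 = 9 (at t = 21), with q = -30.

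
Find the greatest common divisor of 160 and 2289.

gcd(2289, 160):
  2289 = 14×160 + 49
  160 = 3×49 + 13
  49 = 3×13 + 10
  13 = 1×10 + 3
  10 = 3×3 + 1
  3 = 3×1
so gcd(2289, 160) = 1.

1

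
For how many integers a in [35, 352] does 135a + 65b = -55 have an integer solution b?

gcd(135, 65) = 5  (135 = 2·65 + 5, 65 = 13·5).
Back-substituting, 135·(1) + 65·(-2) = 5.
Scale by -11: particular solution (-11, 22); reduce a mod 13: (2, -5).
General solution: a = 2 + 13t, b = -5 - 27t for integer t.
35 ≤ 2 + 13t ≤ 352 gives t ∈ [3, 26], which is 24 values.

24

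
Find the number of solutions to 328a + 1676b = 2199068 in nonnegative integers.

gcd(1676, 328) = 4  (1676 = 5·328 + 36, 328 = 9·36 + 4, 36 = 9·4).
Back-substituting, 328·(46) + 1676·(-9) = 4.
Scale by 549767: one solution is (25289282, -4947903). Reduce a mod 419: (118, 1289).
General: a = 118 + 419t, b = 1289 - 82t.
a ≥ 0 ⇒ t ≥ 0; b ≥ 0 ⇒ t ≤ 15. So t ∈ [0, 15]: 16 solutions.

16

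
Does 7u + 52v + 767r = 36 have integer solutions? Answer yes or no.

yes

gcd(52, 7) = 1.
gcd(1, 767) = 1.
1 divides 36, so integer solutions exist.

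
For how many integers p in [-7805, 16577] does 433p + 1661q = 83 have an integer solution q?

15

gcd(1661, 433) = 1.
By Bézout, 433×(234) + 1661×(-61) = 1.
Particular solution: (1151, -300).
General solution: p = 1151 + 1661t, q = -300 - 433t for integer t.
-7805 ≤ 1151 + 1661t ≤ 16577 gives t ∈ [-5, 9], which is 15 values.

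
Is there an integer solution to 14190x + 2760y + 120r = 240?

yes

gcd(14190, 2760) = 30.
gcd(30, 120) = 30.
30 divides 240, so integer solutions exist.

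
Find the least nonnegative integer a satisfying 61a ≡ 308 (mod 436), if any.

148

gcd(436, 61) = 1  (436 = 7·61 + 9, 61 = 6·9 + 7, 9 = 1·7 + 2, 7 = 3·2 + 1, 2 = 2·1).
1 divides 308, so solutions exist.
Back-substituting, 61·(193) + 436·(-27) = 1.
So 61·(193) ≡ 1 (mod 436); multiply by 308: a ≡ 59444 (mod 436).
Smallest nonnegative: a = 59444 mod 436 = 148.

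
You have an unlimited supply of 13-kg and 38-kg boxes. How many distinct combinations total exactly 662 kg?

2

Need nonnegative integers with 13j + 38k = 662.
gcd(13, 38) = 1, and 13·(3) + 38·(-1) = 1.
So (j₀, k₀) = (1986, -662); general j = 1986 + 38t, k = -662 - 13t.
j ≥ 0 ⇒ t ≥ -52; k ≥ 0 ⇒ t ≤ -51. That's 2 values of t.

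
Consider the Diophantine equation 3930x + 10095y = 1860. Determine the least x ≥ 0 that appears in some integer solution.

581

gcd(10095, 3930):
  10095 = 2×3930 + 2235
  3930 = 1×2235 + 1695
  2235 = 1×1695 + 540
  1695 = 3×540 + 75
  540 = 7×75 + 15
  75 = 5×15
so gcd(10095, 3930) = 15.
15 divides 1860, so solutions exist.
Back-substitute for Bézout coefficients:
  15 = 540 - 7×75
  ... = 3930×(-131) + 10095×(51)
Scale by 1860/15 = 124: (x₀, y₀) = (-16244, 6324).
General solution: x = -16244 + 673t, y = 6324 - 262t for integer t.
x ≥ 0: smallest is -16244 mod 673 = 581 (at t = 25), with y = -226.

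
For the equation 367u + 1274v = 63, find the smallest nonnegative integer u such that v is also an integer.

21

gcd(1274, 367) = 1.
1 divides 63, so solutions exist.
By Bézout, 367*(243) + 1274*(-70) = 1.
Scale by 63/1 = 63: (u₀, v₀) = (15309, -4410).
General solution: u = 15309 + 1274t, v = -4410 - 367t for integer t.
u ≥ 0: smallest is 15309 mod 1274 = 21 (at t = -12), with v = -6.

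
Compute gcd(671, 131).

1

gcd(671, 131):
  671 = 5·131 + 16
  131 = 8·16 + 3
  16 = 5·3 + 1
  3 = 3·1
so gcd(671, 131) = 1.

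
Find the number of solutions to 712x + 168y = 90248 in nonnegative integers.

gcd(712, 168) = 8.
By Bézout, 712*(-4) + 168*(17) = 8.
One solution: (5, 516).
General: x = 5 + 21t, y = 516 - 89t.
x ≥ 0 ⇒ t ≥ 0; y ≥ 0 ⇒ t ≤ 5. So t ∈ [0, 5]: 6 solutions.

6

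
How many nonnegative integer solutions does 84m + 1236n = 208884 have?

gcd(1236, 84) = 12  (1236 = 14*84 + 60, 84 = 1*60 + 24, 60 = 2*24 + 12, 24 = 2*12).
Back-substituting, 84*(-44) + 1236*(3) = 12.
Scale by 17407: one solution is (-765908, 52221). Reduce m mod 103: (0, 169).
General: m = 0 + 103t, n = 169 - 7t.
m ≥ 0 ⇒ t ≥ 0; n ≥ 0 ⇒ t ≤ 24. So t ∈ [0, 24]: 25 solutions.

25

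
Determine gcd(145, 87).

gcd(145, 87):
  145 = 1·87 + 58
  87 = 1·58 + 29
  58 = 2·29
so gcd(145, 87) = 29.

29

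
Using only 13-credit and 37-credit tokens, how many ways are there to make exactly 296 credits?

1

Need nonnegative integers with 13j + 37k = 296.
gcd(13, 37) = 1, and 13·(-17) + 37·(6) = 1.
So (j₀, k₀) = (-5032, 1776); general j = -5032 + 37t, k = 1776 - 13t.
j ≥ 0 ⇒ t ≥ 136; k ≥ 0 ⇒ t ≤ 136. That's 1 value of t.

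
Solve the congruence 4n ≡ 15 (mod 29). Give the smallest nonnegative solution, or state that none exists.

11

gcd(29, 4) = 1.
1 divides 15, so solutions exist.
By Bézout, 4*(-7) + 29*(1) = 1.
So 4*(-7) ≡ 1 (mod 29); multiply by 15: n ≡ -105 (mod 29).
Smallest nonnegative: n = -105 mod 29 = 11.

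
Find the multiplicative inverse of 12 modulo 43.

gcd(43, 12):
  43 = 3*12 + 7
  12 = 1*7 + 5
  7 = 1*5 + 2
  5 = 2*2 + 1
  2 = 2*1
so gcd(43, 12) = 1.
Back-substitute for Bézout coefficients:
  1 = 5 - 2*2
  ... = 12*(18) + 43*(-5)
So 12*18 ≡ 1 (mod 43), and 18 mod 43 = 18.

18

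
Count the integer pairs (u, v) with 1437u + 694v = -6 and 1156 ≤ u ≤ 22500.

31

gcd(1437, 694):
  1437 = 2×694 + 49
  694 = 14×49 + 8
  49 = 6×8 + 1
  8 = 8×1
so gcd(1437, 694) = 1.
Back-substitute for Bézout coefficients:
  1 = 49 - 6×8
  ... = 1437×(85) + 694×(-176)
Scale by -6: particular solution (-510, 1056); reduce u mod 694: (184, -381).
General solution: u = 184 + 694t, v = -381 - 1437t for integer t.
1156 ≤ 184 + 694t ≤ 22500 gives t ∈ [2, 32], which is 31 values.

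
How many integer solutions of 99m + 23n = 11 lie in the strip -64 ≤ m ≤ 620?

30

gcd(99, 23):
  99 = 4*23 + 7
  23 = 3*7 + 2
  7 = 3*2 + 1
  2 = 2*1
so gcd(99, 23) = 1.
Back-substitute for Bézout coefficients:
  1 = 7 - 3*2
  ... = 99*(10) + 23*(-43)
Scale by 11: particular solution (110, -473); reduce m mod 23: (18, -77).
General solution: m = 18 + 23t, n = -77 - 99t for integer t.
-64 ≤ 18 + 23t ≤ 620 gives t ∈ [-3, 26], which is 30 values.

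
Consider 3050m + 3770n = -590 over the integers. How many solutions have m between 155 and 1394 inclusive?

3

gcd(3770, 3050) = 10.
By Bézout, 3050*(89) + 3770*(-72) = 10.
Particular solution: (27, -22).
General solution: m = 27 + 377t, n = -22 - 305t for integer t.
155 ≤ 27 + 377t ≤ 1394 gives t ∈ [1, 3], which is 3 values.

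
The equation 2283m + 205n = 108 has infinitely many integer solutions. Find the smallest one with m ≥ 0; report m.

gcd(2283, 205) = 1  (2283 = 11*205 + 28, 205 = 7*28 + 9, 28 = 3*9 + 1, 9 = 9*1).
1 divides 108, so solutions exist.
Back-substituting, 2283*(22) + 205*(-245) = 1.
Scale by 108/1 = 108: (m₀, n₀) = (2376, -26460).
General solution: m = 2376 + 205t, n = -26460 - 2283t for integer t.
m ≥ 0: smallest is 2376 mod 205 = 121 (at t = -11), with n = -1347.

121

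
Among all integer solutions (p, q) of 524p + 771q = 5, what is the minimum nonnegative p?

gcd(771, 524) = 1.
1 divides 5, so solutions exist.
By Bézout, 524×(-334) + 771×(227) = 1.
Scale by 5/1 = 5: (p₀, q₀) = (-1670, 1135).
General solution: p = -1670 + 771t, q = 1135 - 524t for integer t.
p ≥ 0: smallest is -1670 mod 771 = 643 (at t = 3), with q = -437.

643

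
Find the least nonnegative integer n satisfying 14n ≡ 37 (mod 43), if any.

gcd(43, 14) = 1  (43 = 3×14 + 1, 14 = 14×1).
1 divides 37, so solutions exist.
Back-substituting, 14×(-3) + 43×(1) = 1.
So 14×(-3) ≡ 1 (mod 43); multiply by 37: n ≡ -111 (mod 43).
Smallest nonnegative: n = -111 mod 43 = 18.

18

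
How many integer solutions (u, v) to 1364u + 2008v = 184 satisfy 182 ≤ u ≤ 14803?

gcd(2008, 1364):
  2008 = 1×1364 + 644
  1364 = 2×644 + 76
  644 = 8×76 + 36
  76 = 2×36 + 4
  36 = 9×4
so gcd(2008, 1364) = 4.
Back-substitute for Bézout coefficients:
  4 = 76 - 2×36
  ... = 1364×(53) + 2008×(-36)
Scale by 46: particular solution (2438, -1656); reduce u mod 502: (430, -292).
General solution: u = 430 + 502t, v = -292 - 341t for integer t.
182 ≤ 430 + 502t ≤ 14803 gives t ∈ [0, 28], which is 29 values.

29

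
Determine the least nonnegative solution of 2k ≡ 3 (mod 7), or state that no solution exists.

gcd(7, 2):
  7 = 3×2 + 1
  2 = 2×1
so gcd(7, 2) = 1.
1 divides 3, so solutions exist.
Back-substitute for Bézout coefficients:
  1 = 7 - 3×2
  ... = 2×(-3) + 7×(1)
So 2×(-3) ≡ 1 (mod 7); multiply by 3: k ≡ -9 (mod 7).
Smallest nonnegative: k = -9 mod 7 = 5.

5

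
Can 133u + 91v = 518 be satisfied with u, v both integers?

gcd(133, 91):
  133 = 1*91 + 42
  91 = 2*42 + 7
  42 = 6*7
so gcd(133, 91) = 7.
7 divides 518, so integer solutions exist.

yes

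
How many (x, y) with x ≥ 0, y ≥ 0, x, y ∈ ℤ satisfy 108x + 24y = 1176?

gcd(108, 24) = 12.
By Bézout, 108·(1) + 24·(-4) = 12.
One solution: (0, 49).
General: x = 0 + 2t, y = 49 - 9t.
x ≥ 0 ⇒ t ≥ 0; y ≥ 0 ⇒ t ≤ 5. So t ∈ [0, 5]: 6 solutions.

6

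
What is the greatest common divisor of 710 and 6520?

gcd(6520, 710):
  6520 = 9×710 + 130
  710 = 5×130 + 60
  130 = 2×60 + 10
  60 = 6×10
so gcd(6520, 710) = 10.

10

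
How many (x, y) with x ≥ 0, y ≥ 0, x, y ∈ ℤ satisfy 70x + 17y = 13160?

gcd(70, 17):
  70 = 4·17 + 2
  17 = 8·2 + 1
  2 = 2·1
so gcd(70, 17) = 1.
Back-substitute for Bézout coefficients:
  1 = 17 - 8·2
  ... = 70·(-8) + 17·(33)
Scale by 13160: one solution is (-105280, 434280). Reduce x mod 17: (1, 770).
General: x = 1 + 17t, y = 770 - 70t.
x ≥ 0 ⇒ t ≥ 0; y ≥ 0 ⇒ t ≤ 11. So t ∈ [0, 11]: 12 solutions.

12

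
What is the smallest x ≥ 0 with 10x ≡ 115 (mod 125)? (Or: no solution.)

gcd(125, 10):
  125 = 12*10 + 5
  10 = 2*5
so gcd(125, 10) = 5.
5 divides 115, so solutions exist.
Back-substitute for Bézout coefficients:
  5 = 125 - 12*10
  ... = 10*(-12) + 125*(1)
So 10*(-12) ≡ 5 (mod 125); multiply by 23: x ≡ -276 (mod 25).
Smallest nonnegative: x = -276 mod 25 = 24.

24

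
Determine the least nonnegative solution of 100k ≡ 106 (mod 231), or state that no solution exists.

gcd(231, 100) = 1.
1 divides 106, so solutions exist.
By Bézout, 100·(67) + 231·(-29) = 1.
So 100·(67) ≡ 1 (mod 231); multiply by 106: k ≡ 7102 (mod 231).
Smallest nonnegative: k = 7102 mod 231 = 172.

172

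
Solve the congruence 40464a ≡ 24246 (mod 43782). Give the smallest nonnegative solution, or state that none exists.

4743

gcd(43782, 40464) = 6  (43782 = 1·40464 + 3318, 40464 = 12·3318 + 648, 3318 = 5·648 + 78, 648 = 8·78 + 24, 78 = 3·24 + 6, 24 = 4·6).
6 divides 24246, so solutions exist.
Back-substituting, 40464·(-1689) + 43782·(1561) = 6.
So 40464·(-1689) ≡ 6 (mod 43782); multiply by 4041: a ≡ -6825249 (mod 7297).
Smallest nonnegative: a = -6825249 mod 7297 = 4743.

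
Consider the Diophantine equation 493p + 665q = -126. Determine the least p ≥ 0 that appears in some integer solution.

gcd(665, 493):
  665 = 1×493 + 172
  493 = 2×172 + 149
  172 = 1×149 + 23
  149 = 6×23 + 11
  23 = 2×11 + 1
  11 = 11×1
so gcd(665, 493) = 1.
1 divides -126, so solutions exist.
Back-substitute for Bézout coefficients:
  1 = 23 - 2×11
  ... = 493×(-58) + 665×(43)
Scale by -126/1 = -126: (p₀, q₀) = (7308, -5418).
General solution: p = 7308 + 665t, q = -5418 - 493t for integer t.
p ≥ 0: smallest is 7308 mod 665 = 658 (at t = -10), with q = -488.

658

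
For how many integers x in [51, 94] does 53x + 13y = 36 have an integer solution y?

gcd(53, 13):
  53 = 4·13 + 1
  13 = 13·1
so gcd(53, 13) = 1.
Back-substitute for Bézout coefficients:
  1 = 53 - 4·13
  ... = 53·(1) + 13·(-4)
Scale by 36: particular solution (36, -144); reduce x mod 13: (10, -38).
General solution: x = 10 + 13t, y = -38 - 53t for integer t.
51 ≤ 10 + 13t ≤ 94 gives t ∈ [4, 6], which is 3 values.

3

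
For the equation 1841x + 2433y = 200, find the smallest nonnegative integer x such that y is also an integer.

2071

gcd(2433, 1841):
  2433 = 1×1841 + 592
  1841 = 3×592 + 65
  592 = 9×65 + 7
  65 = 9×7 + 2
  7 = 3×2 + 1
  2 = 2×1
so gcd(2433, 1841) = 1.
1 divides 200, so solutions exist.
Back-substitute for Bézout coefficients:
  1 = 7 - 3×2
  ... = 1841×(-1048) + 2433×(793)
Scale by 200/1 = 200: (x₀, y₀) = (-209600, 158600).
General solution: x = -209600 + 2433t, y = 158600 - 1841t for integer t.
x ≥ 0: smallest is -209600 mod 2433 = 2071 (at t = 87), with y = -1567.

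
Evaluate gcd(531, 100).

1

gcd(531, 100):
  531 = 5×100 + 31
  100 = 3×31 + 7
  31 = 4×7 + 3
  7 = 2×3 + 1
  3 = 3×1
so gcd(531, 100) = 1.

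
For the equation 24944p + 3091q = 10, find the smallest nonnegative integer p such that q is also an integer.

gcd(24944, 3091) = 1.
1 divides 10, so solutions exist.
By Bézout, 24944*(415) + 3091*(-3349) = 1.
Scale by 10/1 = 10: (p₀, q₀) = (4150, -33490).
General solution: p = 4150 + 3091t, q = -33490 - 24944t for integer t.
p ≥ 0: smallest is 4150 mod 3091 = 1059 (at t = -1), with q = -8546.

1059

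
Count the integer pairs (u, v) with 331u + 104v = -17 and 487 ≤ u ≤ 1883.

gcd(331, 104):
  331 = 3*104 + 19
  104 = 5*19 + 9
  19 = 2*9 + 1
  9 = 9*1
so gcd(331, 104) = 1.
Back-substitute for Bézout coefficients:
  1 = 19 - 2*9
  ... = 331*(11) + 104*(-35)
Scale by -17: particular solution (-187, 595); reduce u mod 104: (21, -67).
General solution: u = 21 + 104t, v = -67 - 331t for integer t.
487 ≤ 21 + 104t ≤ 1883 gives t ∈ [5, 17], which is 13 values.

13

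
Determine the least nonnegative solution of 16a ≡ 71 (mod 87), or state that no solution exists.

gcd(87, 16) = 1  (87 = 5*16 + 7, 16 = 2*7 + 2, 7 = 3*2 + 1, 2 = 2*1).
1 divides 71, so solutions exist.
Back-substituting, 16*(-38) + 87*(7) = 1.
So 16*(-38) ≡ 1 (mod 87); multiply by 71: a ≡ -2698 (mod 87).
Smallest nonnegative: a = -2698 mod 87 = 86.

86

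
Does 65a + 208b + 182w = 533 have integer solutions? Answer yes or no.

yes

gcd(208, 65) = 13  (208 = 3·65 + 13, 65 = 5·13).
gcd(13, 182) = 13.
13 divides 533, so integer solutions exist.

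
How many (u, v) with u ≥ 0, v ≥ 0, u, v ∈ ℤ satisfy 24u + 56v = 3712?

22

gcd(56, 24) = 8  (56 = 2·24 + 8, 24 = 3·8).
Back-substituting, 24·(-2) + 56·(1) = 8.
Scale by 464: one solution is (-928, 464). Reduce u mod 7: (3, 65).
General: u = 3 + 7t, v = 65 - 3t.
u ≥ 0 ⇒ t ≥ 0; v ≥ 0 ⇒ t ≤ 21. So t ∈ [0, 21]: 22 solutions.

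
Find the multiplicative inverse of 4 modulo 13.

gcd(13, 4) = 1.
By Bézout, 4*(-3) + 13*(1) = 1.
So 4*-3 ≡ 1 (mod 13), and -3 mod 13 = 10.

10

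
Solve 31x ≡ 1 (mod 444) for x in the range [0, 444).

gcd(444, 31):
  444 = 14*31 + 10
  31 = 3*10 + 1
  10 = 10*1
so gcd(444, 31) = 1.
Back-substitute for Bézout coefficients:
  1 = 31 - 3*10
  ... = 31*(43) + 444*(-3)
So 31*43 ≡ 1 (mod 444), and 43 mod 444 = 43.

43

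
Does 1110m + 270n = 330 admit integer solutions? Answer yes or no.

yes

gcd(1110, 270):
  1110 = 4*270 + 30
  270 = 9*30
so gcd(1110, 270) = 30.
30 divides 330, so integer solutions exist.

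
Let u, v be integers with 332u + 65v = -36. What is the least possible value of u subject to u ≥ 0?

32

gcd(332, 65) = 1.
1 divides -36, so solutions exist.
By Bézout, 332·(28) + 65·(-143) = 1.
Scale by -36/1 = -36: (u₀, v₀) = (-1008, 5148).
General solution: u = -1008 + 65t, v = 5148 - 332t for integer t.
u ≥ 0: smallest is -1008 mod 65 = 32 (at t = 16), with v = -164.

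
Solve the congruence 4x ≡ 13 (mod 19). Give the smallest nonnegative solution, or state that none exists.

gcd(19, 4):
  19 = 4*4 + 3
  4 = 1*3 + 1
  3 = 3*1
so gcd(19, 4) = 1.
1 divides 13, so solutions exist.
Back-substitute for Bézout coefficients:
  1 = 4 - 1*3
  ... = 4*(5) + 19*(-1)
So 4*(5) ≡ 1 (mod 19); multiply by 13: x ≡ 65 (mod 19).
Smallest nonnegative: x = 65 mod 19 = 8.

8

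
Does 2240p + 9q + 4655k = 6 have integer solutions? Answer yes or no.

yes

gcd(2240, 9) = 1  (2240 = 248×9 + 8, 9 = 1×8 + 1, 8 = 8×1).
gcd(1, 4655) = 1.
1 divides 6, so integer solutions exist.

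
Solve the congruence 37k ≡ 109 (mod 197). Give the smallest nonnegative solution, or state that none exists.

168

gcd(197, 37):
  197 = 5×37 + 12
  37 = 3×12 + 1
  12 = 12×1
so gcd(197, 37) = 1.
1 divides 109, so solutions exist.
Back-substitute for Bézout coefficients:
  1 = 37 - 3×12
  ... = 37×(16) + 197×(-3)
So 37×(16) ≡ 1 (mod 197); multiply by 109: k ≡ 1744 (mod 197).
Smallest nonnegative: k = 1744 mod 197 = 168.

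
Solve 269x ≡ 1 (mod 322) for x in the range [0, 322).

243

gcd(322, 269):
  322 = 1·269 + 53
  269 = 5·53 + 4
  53 = 13·4 + 1
  4 = 4·1
so gcd(322, 269) = 1.
Back-substitute for Bézout coefficients:
  1 = 53 - 13·4
  ... = 269·(-79) + 322·(66)
So 269·-79 ≡ 1 (mod 322), and -79 mod 322 = 243.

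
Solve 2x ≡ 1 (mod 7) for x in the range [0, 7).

gcd(7, 2) = 1.
By Bézout, 2·(-3) + 7·(1) = 1.
So 2·-3 ≡ 1 (mod 7), and -3 mod 7 = 4.

4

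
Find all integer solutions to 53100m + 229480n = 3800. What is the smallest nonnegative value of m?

6072

gcd(229480, 53100) = 20.
20 divides 3800, so solutions exist.
By Bézout, 53100*(-1357) + 229480*(314) = 20.
Scale by 3800/20 = 190: (m₀, n₀) = (-257830, 59660).
General solution: m = -257830 + 11474t, n = 59660 - 2655t for integer t.
m ≥ 0: smallest is -257830 mod 11474 = 6072 (at t = 23), with n = -1405.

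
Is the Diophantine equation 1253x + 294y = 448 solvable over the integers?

gcd(1253, 294):
  1253 = 4*294 + 77
  294 = 3*77 + 63
  77 = 1*63 + 14
  63 = 4*14 + 7
  14 = 2*7
so gcd(1253, 294) = 7.
7 divides 448, so integer solutions exist.

yes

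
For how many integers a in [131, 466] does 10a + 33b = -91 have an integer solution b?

10

gcd(33, 10):
  33 = 3·10 + 3
  10 = 3·3 + 1
  3 = 3·1
so gcd(33, 10) = 1.
Back-substitute for Bézout coefficients:
  1 = 10 - 3·3
  ... = 10·(10) + 33·(-3)
Scale by -91: particular solution (-910, 273); reduce a mod 33: (14, -7).
General solution: a = 14 + 33t, b = -7 - 10t for integer t.
131 ≤ 14 + 33t ≤ 466 gives t ∈ [4, 13], which is 10 values.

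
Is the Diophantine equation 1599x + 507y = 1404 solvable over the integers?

gcd(1599, 507) = 39  (1599 = 3*507 + 78, 507 = 6*78 + 39, 78 = 2*39).
39 divides 1404, so integer solutions exist.

yes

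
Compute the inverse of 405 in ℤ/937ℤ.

gcd(937, 405):
  937 = 2*405 + 127
  405 = 3*127 + 24
  127 = 5*24 + 7
  24 = 3*7 + 3
  7 = 2*3 + 1
  3 = 3*1
so gcd(937, 405) = 1.
Back-substitute for Bézout coefficients:
  1 = 7 - 2*3
  ... = 405*(-273) + 937*(118)
So 405*-273 ≡ 1 (mod 937), and -273 mod 937 = 664.

664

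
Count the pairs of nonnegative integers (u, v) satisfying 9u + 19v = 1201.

gcd(19, 9) = 1  (19 = 2*9 + 1, 9 = 9*1).
Back-substituting, 9*(-2) + 19*(1) = 1.
Scale by 1201: one solution is (-2402, 1201). Reduce u mod 19: (11, 58).
General: u = 11 + 19t, v = 58 - 9t.
u ≥ 0 ⇒ t ≥ 0; v ≥ 0 ⇒ t ≤ 6. So t ∈ [0, 6]: 7 solutions.

7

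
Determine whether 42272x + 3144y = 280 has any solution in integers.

gcd(42272, 3144) = 8  (42272 = 13×3144 + 1400, 3144 = 2×1400 + 344, 1400 = 4×344 + 24, 344 = 14×24 + 8, 24 = 3×8).
8 divides 280, so integer solutions exist.

yes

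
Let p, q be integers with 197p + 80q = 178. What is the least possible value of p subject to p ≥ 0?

74

gcd(197, 80) = 1.
1 divides 178, so solutions exist.
By Bézout, 197*(13) + 80*(-32) = 1.
Scale by 178/1 = 178: (p₀, q₀) = (2314, -5696).
General solution: p = 2314 + 80t, q = -5696 - 197t for integer t.
p ≥ 0: smallest is 2314 mod 80 = 74 (at t = -28), with q = -180.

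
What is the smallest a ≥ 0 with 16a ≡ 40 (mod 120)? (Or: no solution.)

gcd(120, 16) = 8  (120 = 7*16 + 8, 16 = 2*8).
8 divides 40, so solutions exist.
Back-substituting, 16*(-7) + 120*(1) = 8.
So 16*(-7) ≡ 8 (mod 120); multiply by 5: a ≡ -35 (mod 15).
Smallest nonnegative: a = -35 mod 15 = 10.

10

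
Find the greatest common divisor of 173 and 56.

gcd(173, 56):
  173 = 3×56 + 5
  56 = 11×5 + 1
  5 = 5×1
so gcd(173, 56) = 1.

1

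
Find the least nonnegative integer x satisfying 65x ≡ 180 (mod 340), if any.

8

gcd(340, 65):
  340 = 5·65 + 15
  65 = 4·15 + 5
  15 = 3·5
so gcd(340, 65) = 5.
5 divides 180, so solutions exist.
Back-substitute for Bézout coefficients:
  5 = 65 - 4·15
  ... = 65·(21) + 340·(-4)
So 65·(21) ≡ 5 (mod 340); multiply by 36: x ≡ 756 (mod 68).
Smallest nonnegative: x = 756 mod 68 = 8.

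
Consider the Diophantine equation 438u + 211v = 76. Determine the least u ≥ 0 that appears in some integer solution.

163

gcd(438, 211) = 1  (438 = 2·211 + 16, 211 = 13·16 + 3, 16 = 5·3 + 1, 3 = 3·1).
1 divides 76, so solutions exist.
Back-substituting, 438·(66) + 211·(-137) = 1.
Scale by 76/1 = 76: (u₀, v₀) = (5016, -10412).
General solution: u = 5016 + 211t, v = -10412 - 438t for integer t.
u ≥ 0: smallest is 5016 mod 211 = 163 (at t = -23), with v = -338.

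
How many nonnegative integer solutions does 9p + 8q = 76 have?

gcd(9, 8) = 1  (9 = 1·8 + 1, 8 = 8·1).
Back-substituting, 9·(1) + 8·(-1) = 1.
Scale by 76: one solution is (76, -76). Reduce p mod 8: (4, 5).
General: p = 4 + 8t, q = 5 - 9t.
p ≥ 0 ⇒ t ≥ 0; q ≥ 0 ⇒ t ≤ 0. So t ∈ [0, 0]: 1 solution.

1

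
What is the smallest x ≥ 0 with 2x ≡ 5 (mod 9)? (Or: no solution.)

7

gcd(9, 2) = 1  (9 = 4×2 + 1, 2 = 2×1).
1 divides 5, so solutions exist.
Back-substituting, 2×(-4) + 9×(1) = 1.
So 2×(-4) ≡ 1 (mod 9); multiply by 5: x ≡ -20 (mod 9).
Smallest nonnegative: x = -20 mod 9 = 7.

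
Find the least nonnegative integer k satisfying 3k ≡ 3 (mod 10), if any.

1

gcd(10, 3) = 1.
1 divides 3, so solutions exist.
By Bézout, 3×(-3) + 10×(1) = 1.
So 3×(-3) ≡ 1 (mod 10); multiply by 3: k ≡ -9 (mod 10).
Smallest nonnegative: k = -9 mod 10 = 1.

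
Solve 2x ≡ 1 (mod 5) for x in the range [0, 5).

3

gcd(5, 2):
  5 = 2·2 + 1
  2 = 2·1
so gcd(5, 2) = 1.
Back-substitute for Bézout coefficients:
  1 = 5 - 2·2
  ... = 2·(-2) + 5·(1)
So 2·-2 ≡ 1 (mod 5), and -2 mod 5 = 3.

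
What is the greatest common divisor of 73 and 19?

1

gcd(73, 19):
  73 = 3·19 + 16
  19 = 1·16 + 3
  16 = 5·3 + 1
  3 = 3·1
so gcd(73, 19) = 1.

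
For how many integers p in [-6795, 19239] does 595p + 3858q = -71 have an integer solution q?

gcd(3858, 595):
  3858 = 6*595 + 288
  595 = 2*288 + 19
  288 = 15*19 + 3
  19 = 6*3 + 1
  3 = 3*1
so gcd(3858, 595) = 1.
Back-substitute for Bézout coefficients:
  1 = 19 - 6*3
  ... = 595*(1219) + 3858*(-188)
Scale by -71: particular solution (-86549, 13348); reduce p mod 3858: (2185, -337).
General solution: p = 2185 + 3858t, q = -337 - 595t for integer t.
-6795 ≤ 2185 + 3858t ≤ 19239 gives t ∈ [-2, 4], which is 7 values.

7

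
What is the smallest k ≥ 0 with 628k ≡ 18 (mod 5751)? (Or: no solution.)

1044

gcd(5751, 628) = 1.
1 divides 18, so solutions exist.
By Bézout, 628×(-1859) + 5751×(203) = 1.
So 628×(-1859) ≡ 1 (mod 5751); multiply by 18: k ≡ -33462 (mod 5751).
Smallest nonnegative: k = -33462 mod 5751 = 1044.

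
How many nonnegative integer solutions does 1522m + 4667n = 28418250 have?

4

gcd(4667, 1522):
  4667 = 3·1522 + 101
  1522 = 15·101 + 7
  101 = 14·7 + 3
  7 = 2·3 + 1
  3 = 3·1
so gcd(4667, 1522) = 1.
Back-substitute for Bézout coefficients:
  1 = 7 - 2·3
  ... = 1522·(1340) + 4667·(-437)
Scale by 28418250: one solution is (38080455000, -12418775250). Reduce m mod 4667: (3162, 5058).
General: m = 3162 + 4667t, n = 5058 - 1522t.
m ≥ 0 ⇒ t ≥ 0; n ≥ 0 ⇒ t ≤ 3. So t ∈ [0, 3]: 4 solutions.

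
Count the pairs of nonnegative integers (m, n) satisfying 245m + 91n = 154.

gcd(245, 91) = 7.
By Bézout, 245×(3) + 91×(-8) = 7.
One solution: (1, -1).
General: m = 1 + 13t, n = -1 - 35t.
m ≥ 0 ⇒ t ≥ 0; n ≥ 0 ⇒ t ≤ -1. So t ∈ [0, -1]: 0 solutions.

0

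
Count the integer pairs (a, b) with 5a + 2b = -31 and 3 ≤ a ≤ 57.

28

gcd(5, 2) = 1  (5 = 2*2 + 1, 2 = 2*1).
Back-substituting, 5*(1) + 2*(-2) = 1.
Scale by -31: particular solution (-31, 62); reduce a mod 2: (1, -18).
General solution: a = 1 + 2t, b = -18 - 5t for integer t.
3 ≤ 1 + 2t ≤ 57 gives t ∈ [1, 28], which is 28 values.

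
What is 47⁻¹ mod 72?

gcd(72, 47):
  72 = 1×47 + 25
  47 = 1×25 + 22
  25 = 1×22 + 3
  22 = 7×3 + 1
  3 = 3×1
so gcd(72, 47) = 1.
Back-substitute for Bézout coefficients:
  1 = 22 - 7×3
  ... = 47×(23) + 72×(-15)
So 47×23 ≡ 1 (mod 72), and 23 mod 72 = 23.

23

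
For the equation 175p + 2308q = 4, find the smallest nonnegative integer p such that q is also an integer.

488

gcd(2308, 175):
  2308 = 13*175 + 33
  175 = 5*33 + 10
  33 = 3*10 + 3
  10 = 3*3 + 1
  3 = 3*1
so gcd(2308, 175) = 1.
1 divides 4, so solutions exist.
Back-substitute for Bézout coefficients:
  1 = 10 - 3*3
  ... = 175*(699) + 2308*(-53)
Scale by 4/1 = 4: (p₀, q₀) = (2796, -212).
General solution: p = 2796 + 2308t, q = -212 - 175t for integer t.
p ≥ 0: smallest is 2796 mod 2308 = 488 (at t = -1), with q = -37.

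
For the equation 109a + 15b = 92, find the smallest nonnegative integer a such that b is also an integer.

8

gcd(109, 15) = 1  (109 = 7×15 + 4, 15 = 3×4 + 3, 4 = 1×3 + 1, 3 = 3×1).
1 divides 92, so solutions exist.
Back-substituting, 109×(4) + 15×(-29) = 1.
Scale by 92/1 = 92: (a₀, b₀) = (368, -2668).
General solution: a = 368 + 15t, b = -2668 - 109t for integer t.
a ≥ 0: smallest is 368 mod 15 = 8 (at t = -24), with b = -52.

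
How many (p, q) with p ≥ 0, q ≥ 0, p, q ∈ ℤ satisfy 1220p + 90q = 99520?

gcd(1220, 90):
  1220 = 13×90 + 50
  90 = 1×50 + 40
  50 = 1×40 + 10
  40 = 4×10
so gcd(1220, 90) = 10.
Back-substitute for Bézout coefficients:
  10 = 50 - 1×40
  ... = 1220×(2) + 90×(-27)
Scale by 9952: one solution is (19904, -268704). Reduce p mod 9: (5, 1038).
General: p = 5 + 9t, q = 1038 - 122t.
p ≥ 0 ⇒ t ≥ 0; q ≥ 0 ⇒ t ≤ 8. So t ∈ [0, 8]: 9 solutions.

9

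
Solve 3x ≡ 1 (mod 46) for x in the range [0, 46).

31

gcd(46, 3) = 1.
By Bézout, 3*(-15) + 46*(1) = 1.
So 3*-15 ≡ 1 (mod 46), and -15 mod 46 = 31.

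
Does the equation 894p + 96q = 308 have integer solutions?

gcd(894, 96) = 6  (894 = 9×96 + 30, 96 = 3×30 + 6, 30 = 5×6).
6 does not divide 308 (remainder 2), so no integer solutions.

no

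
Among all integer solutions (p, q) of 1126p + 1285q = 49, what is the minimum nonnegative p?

129

gcd(1285, 1126) = 1  (1285 = 1*1126 + 159, 1126 = 7*159 + 13, 159 = 12*13 + 3, 13 = 4*3 + 1, 3 = 3*1).
1 divides 49, so solutions exist.
Back-substituting, 1126*(396) + 1285*(-347) = 1.
Scale by 49/1 = 49: (p₀, q₀) = (19404, -17003).
General solution: p = 19404 + 1285t, q = -17003 - 1126t for integer t.
p ≥ 0: smallest is 19404 mod 1285 = 129 (at t = -15), with q = -113.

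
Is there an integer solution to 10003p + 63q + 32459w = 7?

yes

gcd(10003, 63) = 7  (10003 = 158×63 + 49, 63 = 1×49 + 14, 49 = 3×14 + 7, 14 = 2×7).
gcd(7, 32459) = 7.
7 divides 7, so integer solutions exist.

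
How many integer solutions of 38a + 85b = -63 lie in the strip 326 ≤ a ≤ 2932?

gcd(85, 38) = 1  (85 = 2×38 + 9, 38 = 4×9 + 2, 9 = 4×2 + 1, 2 = 2×1).
Back-substituting, 38×(-38) + 85×(17) = 1.
Scale by -63: particular solution (2394, -1071); reduce a mod 85: (14, -7).
General solution: a = 14 + 85t, b = -7 - 38t for integer t.
326 ≤ 14 + 85t ≤ 2932 gives t ∈ [4, 34], which is 31 values.

31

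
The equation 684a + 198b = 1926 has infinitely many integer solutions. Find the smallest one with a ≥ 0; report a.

gcd(684, 198):
  684 = 3·198 + 90
  198 = 2·90 + 18
  90 = 5·18
so gcd(684, 198) = 18.
18 divides 1926, so solutions exist.
Back-substitute for Bézout coefficients:
  18 = 198 - 2·90
  ... = 684·(-2) + 198·(7)
Scale by 1926/18 = 107: (a₀, b₀) = (-214, 749).
General solution: a = -214 + 11t, b = 749 - 38t for integer t.
a ≥ 0: smallest is -214 mod 11 = 6 (at t = 20), with b = -11.

6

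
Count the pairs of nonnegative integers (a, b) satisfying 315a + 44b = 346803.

gcd(315, 44):
  315 = 7*44 + 7
  44 = 6*7 + 2
  7 = 3*2 + 1
  2 = 2*1
so gcd(315, 44) = 1.
Back-substitute for Bézout coefficients:
  1 = 7 - 3*2
  ... = 315*(19) + 44*(-136)
Scale by 346803: one solution is (6589257, -47165208). Reduce a mod 44: (37, 7617).
General: a = 37 + 44t, b = 7617 - 315t.
a ≥ 0 ⇒ t ≥ 0; b ≥ 0 ⇒ t ≤ 24. So t ∈ [0, 24]: 25 solutions.

25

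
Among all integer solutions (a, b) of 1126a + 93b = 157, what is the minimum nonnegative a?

25

gcd(1126, 93) = 1.
1 divides 157, so solutions exist.
By Bézout, 1126×(28) + 93×(-339) = 1.
Scale by 157/1 = 157: (a₀, b₀) = (4396, -53223).
General solution: a = 4396 + 93t, b = -53223 - 1126t for integer t.
a ≥ 0: smallest is 4396 mod 93 = 25 (at t = -47), with b = -301.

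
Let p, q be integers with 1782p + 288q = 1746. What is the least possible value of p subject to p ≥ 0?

11

gcd(1782, 288):
  1782 = 6·288 + 54
  288 = 5·54 + 18
  54 = 3·18
so gcd(1782, 288) = 18.
18 divides 1746, so solutions exist.
Back-substitute for Bézout coefficients:
  18 = 288 - 5·54
  ... = 1782·(-5) + 288·(31)
Scale by 1746/18 = 97: (p₀, q₀) = (-485, 3007).
General solution: p = -485 + 16t, q = 3007 - 99t for integer t.
p ≥ 0: smallest is -485 mod 16 = 11 (at t = 31), with q = -62.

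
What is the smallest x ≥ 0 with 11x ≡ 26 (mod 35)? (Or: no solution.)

gcd(35, 11) = 1  (35 = 3·11 + 2, 11 = 5·2 + 1, 2 = 2·1).
1 divides 26, so solutions exist.
Back-substituting, 11·(16) + 35·(-5) = 1.
So 11·(16) ≡ 1 (mod 35); multiply by 26: x ≡ 416 (mod 35).
Smallest nonnegative: x = 416 mod 35 = 31.

31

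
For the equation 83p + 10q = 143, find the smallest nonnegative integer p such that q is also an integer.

1

gcd(83, 10):
  83 = 8×10 + 3
  10 = 3×3 + 1
  3 = 3×1
so gcd(83, 10) = 1.
1 divides 143, so solutions exist.
Back-substitute for Bézout coefficients:
  1 = 10 - 3×3
  ... = 83×(-3) + 10×(25)
Scale by 143/1 = 143: (p₀, q₀) = (-429, 3575).
General solution: p = -429 + 10t, q = 3575 - 83t for integer t.
p ≥ 0: smallest is -429 mod 10 = 1 (at t = 43), with q = 6.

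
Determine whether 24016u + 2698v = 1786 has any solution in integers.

gcd(24016, 2698):
  24016 = 8·2698 + 2432
  2698 = 1·2432 + 266
  2432 = 9·266 + 38
  266 = 7·38
so gcd(24016, 2698) = 38.
38 divides 1786, so integer solutions exist.

yes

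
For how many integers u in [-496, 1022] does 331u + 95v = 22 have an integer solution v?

16

gcd(331, 95) = 1.
By Bézout, 331×(31) + 95×(-108) = 1.
Particular solution: (17, -59).
General solution: u = 17 + 95t, v = -59 - 331t for integer t.
-496 ≤ 17 + 95t ≤ 1022 gives t ∈ [-5, 10], which is 16 values.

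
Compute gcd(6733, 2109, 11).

gcd(6733, 2109):
  6733 = 3×2109 + 406
  2109 = 5×406 + 79
  406 = 5×79 + 11
  79 = 7×11 + 2
  11 = 5×2 + 1
  2 = 2×1
so gcd(6733, 2109) = 1.
gcd(1, 11) = 1.

1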